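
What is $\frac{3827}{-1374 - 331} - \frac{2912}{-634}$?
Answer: $\frac{1269321}{540485} \approx 2.3485$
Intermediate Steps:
$\frac{3827}{-1374 - 331} - \frac{2912}{-634} = \frac{3827}{-1705} - - \frac{1456}{317} = 3827 \left(- \frac{1}{1705}\right) + \frac{1456}{317} = - \frac{3827}{1705} + \frac{1456}{317} = \frac{1269321}{540485}$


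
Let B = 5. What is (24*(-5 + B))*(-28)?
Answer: 0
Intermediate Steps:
(24*(-5 + B))*(-28) = (24*(-5 + 5))*(-28) = (24*0)*(-28) = 0*(-28) = 0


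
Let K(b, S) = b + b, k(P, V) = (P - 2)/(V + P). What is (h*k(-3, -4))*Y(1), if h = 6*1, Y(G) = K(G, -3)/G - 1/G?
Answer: 30/7 ≈ 4.2857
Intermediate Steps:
k(P, V) = (-2 + P)/(P + V)
K(b, S) = 2*b
Y(G) = 2 - 1/G (Y(G) = (2*G)/G - 1/G = 2 - 1/G)
h = 6
(h*k(-3, -4))*Y(1) = (6*((-2 - 3)/(-3 - 4)))*(2 - 1/1) = (6*(-5/(-7)))*(2 - 1*1) = (6*(-1/7*(-5)))*(2 - 1) = (6*(5/7))*1 = (30/7)*1 = 30/7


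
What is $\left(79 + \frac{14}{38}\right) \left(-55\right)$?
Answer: $- \frac{82940}{19} \approx -4365.3$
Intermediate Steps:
$\left(79 + \frac{14}{38}\right) \left(-55\right) = \left(79 + 14 \cdot \frac{1}{38}\right) \left(-55\right) = \left(79 + \frac{7}{19}\right) \left(-55\right) = \frac{1508}{19} \left(-55\right) = - \frac{82940}{19}$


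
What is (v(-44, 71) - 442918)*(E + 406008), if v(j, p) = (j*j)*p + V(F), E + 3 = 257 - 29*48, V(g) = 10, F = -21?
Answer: -123668351240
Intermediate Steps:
E = -1138 (E = -3 + (257 - 29*48) = -3 + (257 - 1392) = -3 - 1135 = -1138)
v(j, p) = 10 + p*j² (v(j, p) = (j*j)*p + 10 = j²*p + 10 = p*j² + 10 = 10 + p*j²)
(v(-44, 71) - 442918)*(E + 406008) = ((10 + 71*(-44)²) - 442918)*(-1138 + 406008) = ((10 + 71*1936) - 442918)*404870 = ((10 + 137456) - 442918)*404870 = (137466 - 442918)*404870 = -305452*404870 = -123668351240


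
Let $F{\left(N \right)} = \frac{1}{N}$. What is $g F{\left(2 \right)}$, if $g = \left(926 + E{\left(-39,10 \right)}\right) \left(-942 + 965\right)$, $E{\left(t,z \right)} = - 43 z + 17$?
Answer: $\frac{11799}{2} \approx 5899.5$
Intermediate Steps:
$E{\left(t,z \right)} = 17 - 43 z$
$g = 11799$ ($g = \left(926 + \left(17 - 430\right)\right) \left(-942 + 965\right) = \left(926 + \left(17 - 430\right)\right) 23 = \left(926 - 413\right) 23 = 513 \cdot 23 = 11799$)
$g F{\left(2 \right)} = \frac{11799}{2}$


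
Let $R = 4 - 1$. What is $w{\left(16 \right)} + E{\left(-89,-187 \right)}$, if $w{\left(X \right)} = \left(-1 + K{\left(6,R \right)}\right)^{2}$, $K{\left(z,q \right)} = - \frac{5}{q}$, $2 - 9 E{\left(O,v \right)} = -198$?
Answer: $\frac{88}{3} \approx 29.333$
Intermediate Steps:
$E{\left(O,v \right)} = \frac{200}{9}$ ($E{\left(O,v \right)} = \frac{2}{9} - -22 = \frac{2}{9} + 22 = \frac{200}{9}$)
$R = 3$
$w{\left(X \right)} = \frac{64}{9}$ ($w{\left(X \right)} = \left(-1 - \frac{5}{3}\right)^{2} = \left(- \frac{8}{3}\right)^{2} = \frac{64}{9}$)
$w{\left(16 \right)} + E{\left(-89,-187 \right)} = \frac{64}{9} + \frac{200}{9} = \frac{88}{3}$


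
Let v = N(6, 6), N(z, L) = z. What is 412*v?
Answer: 2472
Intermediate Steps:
v = 6
412*v = 412*6 = 2472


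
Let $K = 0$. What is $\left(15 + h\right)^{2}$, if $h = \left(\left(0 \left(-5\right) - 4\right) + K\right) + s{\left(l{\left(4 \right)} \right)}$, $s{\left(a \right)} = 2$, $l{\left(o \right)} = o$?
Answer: $169$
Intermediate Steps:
$h = -2$ ($h = \left(\left(0 \left(-5\right) - 4\right) + 0\right) + 2 = \left(\left(0 - 4\right) + 0\right) + 2 = \left(-4 + 0\right) + 2 = -4 + 2 = -2$)
$\left(15 + h\right)^{2} = \left(15 - 2\right)^{2} = 13^{2} = 169$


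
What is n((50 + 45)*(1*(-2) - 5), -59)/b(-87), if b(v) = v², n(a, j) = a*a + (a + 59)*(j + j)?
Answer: 513733/7569 ≈ 67.873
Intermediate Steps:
n(a, j) = a² + 2*j*(59 + a) (n(a, j) = a² + (59 + a)*(2*j) = a² + 2*j*(59 + a))
n((50 + 45)*(1*(-2) - 5), -59)/b(-87) = (((50 + 45)*(1*(-2) - 5))² + 118*(-59) + 2*((50 + 45)*(1*(-2) - 5))*(-59))/((-87)²) = ((95*(-2 - 5))² - 6962 + 2*(95*(-2 - 5))*(-59))/7569 = ((95*(-7))² - 6962 + 2*(95*(-7))*(-59))*(1/7569) = ((-665)² - 6962 + 2*(-665)*(-59))*(1/7569) = (442225 - 6962 + 78470)*(1/7569) = 513733*(1/7569) = 513733/7569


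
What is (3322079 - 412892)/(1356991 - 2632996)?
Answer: -969729/425335 ≈ -2.2799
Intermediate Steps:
(3322079 - 412892)/(1356991 - 2632996) = 2909187/(-1276005) = 2909187*(-1/1276005) = -969729/425335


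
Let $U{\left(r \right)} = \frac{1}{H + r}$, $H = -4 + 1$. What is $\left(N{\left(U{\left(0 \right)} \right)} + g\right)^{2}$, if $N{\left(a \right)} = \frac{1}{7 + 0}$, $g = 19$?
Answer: $\frac{17956}{49} \approx 366.45$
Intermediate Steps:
$H = -3$
$U{\left(r \right)} = \frac{1}{-3 + r}$
$N{\left(a \right)} = \frac{1}{7}$
$\left(N{\left(U{\left(0 \right)} \right)} + g\right)^{2} = \left(\frac{1}{7} + 19\right)^{2} = \left(\frac{134}{7}\right)^{2} = \frac{17956}{49}$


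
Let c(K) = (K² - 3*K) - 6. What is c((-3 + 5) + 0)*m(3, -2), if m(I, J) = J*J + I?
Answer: -56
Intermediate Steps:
m(I, J) = I + J² (m(I, J) = J² + I = I + J²)
c(K) = -6 + K² - 3*K
c((-3 + 5) + 0)*m(3, -2) = (-6 + ((-3 + 5) + 0)² - 3*((-3 + 5) + 0))*(3 + (-2)²) = (-6 + (2 + 0)² - 3*(2 + 0))*(3 + 4) = (-6 + 2² - 3*2)*7 = (-6 + 4 - 6)*7 = -8*7 = -56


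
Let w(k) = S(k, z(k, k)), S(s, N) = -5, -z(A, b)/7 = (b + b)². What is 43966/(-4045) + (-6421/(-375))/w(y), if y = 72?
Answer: -21681839/1516875 ≈ -14.294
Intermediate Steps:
z(A, b) = -28*b² (z(A, b) = -7*(b + b)² = -7*4*b² = -28*b²)
w(k) = -5
43966/(-4045) + (-6421/(-375))/w(y) = 43966/(-4045) - 6421/(-375)/(-5) = 43966*(-1/4045) - 6421*(-1/375)*(-⅕) = -43966/4045 + (6421/375)*(-⅕) = -43966/4045 - 6421/1875 = -21681839/1516875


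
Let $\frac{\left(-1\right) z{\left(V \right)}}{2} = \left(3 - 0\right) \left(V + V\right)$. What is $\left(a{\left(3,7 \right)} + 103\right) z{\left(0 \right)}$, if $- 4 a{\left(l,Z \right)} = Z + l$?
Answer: $0$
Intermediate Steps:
$z{\left(V \right)} = - 12 V$ ($z{\left(V \right)} = - 2 \left(3 - 0\right) \left(V + V\right) = - 2 \left(3 + 0\right) 2 V = - 2 \cdot 3 \cdot 2 V = - 2 \cdot 6 V = - 12 V$)
$a{\left(l,Z \right)} = - \frac{Z}{4} - \frac{l}{4}$ ($a{\left(l,Z \right)} = - \frac{Z + l}{4} = - \frac{Z}{4} - \frac{l}{4}$)
$\left(a{\left(3,7 \right)} + 103\right) z{\left(0 \right)} = \left(\left(\left(- \frac{1}{4}\right) 7 - \frac{3}{4}\right) + 103\right) \left(\left(-12\right) 0\right) = \left(\left(- \frac{7}{4} - \frac{3}{4}\right) + 103\right) 0 = \left(- \frac{5}{2} + 103\right) 0 = \frac{201}{2} \cdot 0 = 0$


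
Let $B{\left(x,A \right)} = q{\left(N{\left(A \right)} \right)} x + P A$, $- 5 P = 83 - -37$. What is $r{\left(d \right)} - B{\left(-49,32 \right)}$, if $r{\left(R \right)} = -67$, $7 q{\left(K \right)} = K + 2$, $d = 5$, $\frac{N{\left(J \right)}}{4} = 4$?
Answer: $827$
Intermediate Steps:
$N{\left(J \right)} = 16$ ($N{\left(J \right)} = 4 \cdot 4 = 16$)
$q{\left(K \right)} = \frac{2}{7} + \frac{K}{7}$ ($q{\left(K \right)} = \frac{K + 2}{7} = \frac{2 + K}{7} = \frac{2}{7} + \frac{K}{7}$)
$P = -24$ ($P = - \frac{83 - -37}{5} = - \frac{83 + 37}{5} = \left(- \frac{1}{5}\right) 120 = -24$)
$B{\left(x,A \right)} = - 24 A + \frac{18 x}{7}$ ($B{\left(x,A \right)} = \left(\frac{2}{7} + \frac{1}{7} \cdot 16\right) x - 24 A = \left(\frac{2}{7} + \frac{16}{7}\right) x - 24 A = \frac{18 x}{7} - 24 A = - 24 A + \frac{18 x}{7}$)
$r{\left(d \right)} - B{\left(-49,32 \right)} = -67 - \left(\left(-24\right) 32 + \frac{18}{7} \left(-49\right)\right) = -67 - \left(-768 - 126\right) = -67 - -894 = -67 + 894 = 827$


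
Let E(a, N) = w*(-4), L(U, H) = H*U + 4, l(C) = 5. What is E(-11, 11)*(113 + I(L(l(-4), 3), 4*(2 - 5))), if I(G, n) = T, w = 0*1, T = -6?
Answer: 0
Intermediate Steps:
L(U, H) = 4 + H*U
w = 0
I(G, n) = -6
E(a, N) = 0 (E(a, N) = 0*(-4) = 0)
E(-11, 11)*(113 + I(L(l(-4), 3), 4*(2 - 5))) = 0*(113 - 6) = 0*107 = 0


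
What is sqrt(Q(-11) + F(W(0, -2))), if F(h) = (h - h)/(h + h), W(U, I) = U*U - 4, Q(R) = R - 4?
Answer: I*sqrt(15) ≈ 3.873*I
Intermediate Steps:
Q(R) = -4 + R
W(U, I) = -4 + U**2 (W(U, I) = U**2 - 4 = -4 + U**2)
F(h) = 0 (F(h) = 0/((2*h)) = 0*(1/(2*h)) = 0)
sqrt(Q(-11) + F(W(0, -2))) = sqrt((-4 - 11) + 0) = sqrt(-15 + 0) = sqrt(-15) = I*sqrt(15)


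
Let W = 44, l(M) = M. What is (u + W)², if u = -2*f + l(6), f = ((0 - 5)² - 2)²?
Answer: 1016064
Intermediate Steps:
f = 529 (f = ((-5)² - 2)² = (25 - 2)² = 23² = 529)
u = -1052 (u = -2*529 + 6 = -1058 + 6 = -1052)
(u + W)² = (-1052 + 44)² = (-1008)² = 1016064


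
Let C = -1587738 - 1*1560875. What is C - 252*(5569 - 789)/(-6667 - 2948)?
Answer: -2018180629/641 ≈ -3.1485e+6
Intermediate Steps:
C = -3148613 (C = -1587738 - 1560875 = -3148613)
C - 252*(5569 - 789)/(-6667 - 2948) = -3148613 - 252*(5569 - 789)/(-6667 - 2948) = -3148613 - 1204560/(-9615) = -3148613 - 1204560*(-1)/9615 = -3148613 - 252*(-956/1923) = -3148613 + 80304/641 = -2018180629/641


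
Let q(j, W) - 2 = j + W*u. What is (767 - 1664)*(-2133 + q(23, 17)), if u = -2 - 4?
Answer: 1982370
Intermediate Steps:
u = -6
q(j, W) = 2 + j - 6*W (q(j, W) = 2 + (j + W*(-6)) = 2 + (j - 6*W) = 2 + j - 6*W)
(767 - 1664)*(-2133 + q(23, 17)) = (767 - 1664)*(-2133 + (2 + 23 - 6*17)) = -897*(-2133 + (2 + 23 - 102)) = -897*(-2133 - 77) = -897*(-2210) = 1982370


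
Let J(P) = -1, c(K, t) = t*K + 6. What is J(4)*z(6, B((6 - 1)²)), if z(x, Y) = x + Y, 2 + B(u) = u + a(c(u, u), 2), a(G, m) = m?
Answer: -31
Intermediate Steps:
c(K, t) = 6 + K*t (c(K, t) = K*t + 6 = 6 + K*t)
B(u) = u (B(u) = -2 + (u + 2) = -2 + (2 + u) = u)
z(x, Y) = Y + x
J(4)*z(6, B((6 - 1)²)) = -((6 - 1)² + 6) = -(5² + 6) = -(25 + 6) = -1*31 = -31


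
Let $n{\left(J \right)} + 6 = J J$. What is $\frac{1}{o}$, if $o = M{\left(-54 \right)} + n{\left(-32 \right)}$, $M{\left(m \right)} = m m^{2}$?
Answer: $- \frac{1}{156446} \approx -6.392 \cdot 10^{-6}$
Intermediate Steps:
$n{\left(J \right)} = -6 + J^{2}$ ($n{\left(J \right)} = -6 + J J = -6 + J^{2}$)
$M{\left(m \right)} = m^{3}$
$o = -156446$ ($o = \left(-54\right)^{3} - \left(6 - \left(-32\right)^{2}\right) = -157464 + \left(-6 + 1024\right) = -157464 + 1018 = -156446$)
$\frac{1}{o} = \frac{1}{-156446} = - \frac{1}{156446}$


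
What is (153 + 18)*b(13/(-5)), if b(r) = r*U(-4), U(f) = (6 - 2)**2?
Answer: -35568/5 ≈ -7113.6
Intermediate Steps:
U(f) = 16 (U(f) = 4**2 = 16)
b(r) = 16*r (b(r) = r*16 = 16*r)
(153 + 18)*b(13/(-5)) = (153 + 18)*(16*(13/(-5))) = 171*(16*(13*(-1/5))) = 171*(16*(-13/5)) = 171*(-208/5) = -35568/5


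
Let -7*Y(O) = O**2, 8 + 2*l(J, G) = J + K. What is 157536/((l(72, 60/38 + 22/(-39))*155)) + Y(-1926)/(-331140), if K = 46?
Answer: 6613143003/329346325 ≈ 20.080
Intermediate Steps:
l(J, G) = 19 + J/2 (l(J, G) = -4 + (J + 46)/2 = -4 + (46 + J)/2 = -4 + (23 + J/2) = 19 + J/2)
Y(O) = -O**2/7
157536/((l(72, 60/38 + 22/(-39))*155)) + Y(-1926)/(-331140) = 157536/(((19 + (1/2)*72)*155)) - 1/7*(-1926)**2/(-331140) = 157536/(((19 + 36)*155)) - 1/7*3709476*(-1/331140) = 157536/((55*155)) - 3709476/7*(-1/331140) = 157536/8525 + 309123/193165 = 6613143003/329346325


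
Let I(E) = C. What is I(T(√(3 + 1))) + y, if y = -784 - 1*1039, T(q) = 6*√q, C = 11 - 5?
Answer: -1817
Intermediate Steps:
C = 6
I(E) = 6
y = -1823 (y = -784 - 1039 = -1823)
I(T(√(3 + 1))) + y = 6 - 1823 = -1817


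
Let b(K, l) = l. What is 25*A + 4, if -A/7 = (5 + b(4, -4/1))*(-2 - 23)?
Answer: 4379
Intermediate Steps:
A = 175 (A = -7*(5 - 4/1)*(-2 - 23) = -7*(5 - 4*1)*(-25) = -7*(5 - 4)*(-25) = -7*(-25) = 175)
25*A + 4 = 25*175 + 4 = 4375 + 4 = 4379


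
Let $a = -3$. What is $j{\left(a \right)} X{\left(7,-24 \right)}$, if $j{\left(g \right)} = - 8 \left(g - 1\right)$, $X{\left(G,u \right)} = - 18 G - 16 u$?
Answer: $8256$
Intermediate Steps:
$j{\left(g \right)} = 8 - 8 g$ ($j{\left(g \right)} = - 8 \left(-1 + g\right) = 8 - 8 g$)
$j{\left(a \right)} X{\left(7,-24 \right)} = \left(8 - -24\right) \left(\left(-18\right) 7 - -384\right) = \left(8 + 24\right) \left(-126 + 384\right) = 32 \cdot 258 = 8256$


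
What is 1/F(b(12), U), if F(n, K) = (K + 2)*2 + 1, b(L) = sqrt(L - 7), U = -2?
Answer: 1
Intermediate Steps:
b(L) = sqrt(-7 + L)
F(n, K) = 5 + 2*K (F(n, K) = (2 + K)*2 + 1 = (4 + 2*K) + 1 = 5 + 2*K)
1/F(b(12), U) = 1/(5 + 2*(-2)) = 1/(5 - 4) = 1/1 = 1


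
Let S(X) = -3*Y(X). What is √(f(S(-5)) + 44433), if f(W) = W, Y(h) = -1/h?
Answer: √1110810/5 ≈ 210.79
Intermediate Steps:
S(X) = 3/X (S(X) = -(-3)/X = 3/X)
√(f(S(-5)) + 44433) = √(3/(-5) + 44433) = √(3*(-⅕) + 44433) = √(-⅗ + 44433) = √(222162/5) = √1110810/5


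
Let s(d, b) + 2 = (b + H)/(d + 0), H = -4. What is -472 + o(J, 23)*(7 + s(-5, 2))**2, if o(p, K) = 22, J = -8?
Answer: 4238/25 ≈ 169.52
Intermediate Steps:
s(d, b) = -2 + (-4 + b)/d (s(d, b) = -2 + (b - 4)/(d + 0) = -2 + (-4 + b)/d)
-472 + o(J, 23)*(7 + s(-5, 2))**2 = -472 + 22*(7 + (-4 + 2 - 2*(-5))/(-5))**2 = -472 + 22*(7 - (-4 + 2 + 10)/5)**2 = -472 + 22*(7 - 1/5*8)**2 = -472 + 22*(7 - 8/5)**2 = -472 + 22*(27/5)**2 = -472 + 22*(729/25) = -472 + 16038/25 = 4238/25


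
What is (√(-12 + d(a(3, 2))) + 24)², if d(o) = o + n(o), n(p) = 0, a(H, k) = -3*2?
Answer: 558 + 144*I*√2 ≈ 558.0 + 203.65*I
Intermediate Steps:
a(H, k) = -6
d(o) = o (d(o) = o + 0 = o)
(√(-12 + d(a(3, 2))) + 24)² = (√(-12 - 6) + 24)² = (√(-18) + 24)² = (3*I*√2 + 24)² = (24 + 3*I*√2)²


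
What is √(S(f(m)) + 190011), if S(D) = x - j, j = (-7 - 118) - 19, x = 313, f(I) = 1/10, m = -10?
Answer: 2*√47617 ≈ 436.43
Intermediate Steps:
f(I) = ⅒
j = -144 (j = -125 - 19 = -144)
S(D) = 457 (S(D) = 313 - 1*(-144) = 313 + 144 = 457)
√(S(f(m)) + 190011) = √(457 + 190011) = √190468 = 2*√47617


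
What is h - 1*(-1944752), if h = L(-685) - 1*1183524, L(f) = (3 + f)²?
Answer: 1226352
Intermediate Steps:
h = -718400 (h = (3 - 685)² - 1*1183524 = (-682)² - 1183524 = 465124 - 1183524 = -718400)
h - 1*(-1944752) = -718400 - 1*(-1944752) = -718400 + 1944752 = 1226352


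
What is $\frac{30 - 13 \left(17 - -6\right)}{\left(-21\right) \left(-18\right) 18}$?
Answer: $- \frac{269}{6804} \approx -0.039536$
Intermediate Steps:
$\frac{30 - 13 \left(17 - -6\right)}{\left(-21\right) \left(-18\right) 18} = \frac{30 - 13 \left(17 + 6\right)}{378 \cdot 18} = \frac{30 - 299}{6804} = \left(30 - 299\right) \frac{1}{6804} = \left(-269\right) \frac{1}{6804} = - \frac{269}{6804}$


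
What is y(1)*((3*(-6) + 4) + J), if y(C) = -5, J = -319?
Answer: 1665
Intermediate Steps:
y(1)*((3*(-6) + 4) + J) = -5*((3*(-6) + 4) - 319) = -5*((-18 + 4) - 319) = -5*(-14 - 319) = -5*(-333) = 1665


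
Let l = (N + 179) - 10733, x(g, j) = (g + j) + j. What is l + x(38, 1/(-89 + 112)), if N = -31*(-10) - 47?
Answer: -235817/23 ≈ -10253.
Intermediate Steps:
N = 263 (N = 310 - 47 = 263)
x(g, j) = g + 2*j
l = -10291 (l = (263 + 179) - 10733 = 442 - 10733 = -10291)
l + x(38, 1/(-89 + 112)) = -10291 + (38 + 2/(-89 + 112)) = -10291 + (38 + 2/23) = -10291 + 876/23 = -235817/23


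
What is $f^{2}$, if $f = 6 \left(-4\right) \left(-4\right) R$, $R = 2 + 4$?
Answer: $331776$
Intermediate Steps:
$R = 6$
$f = 576$ ($f = 6 \left(-4\right) \left(-4\right) 6 = \left(-24\right) \left(-4\right) 6 = 96 \cdot 6 = 576$)
$f^{2} = 576^{2} = 331776$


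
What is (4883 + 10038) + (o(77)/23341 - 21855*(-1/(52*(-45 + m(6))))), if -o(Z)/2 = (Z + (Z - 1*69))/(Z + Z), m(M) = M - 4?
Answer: 3524896816041/236392156 ≈ 14911.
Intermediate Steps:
m(M) = -4 + M
o(Z) = -(-69 + 2*Z)/Z (o(Z) = -2*(Z + (Z - 1*69))/(Z + Z) = -2*(Z + (Z - 69))/(2*Z) = -2*(Z + (-69 + Z))*1/(2*Z) = -2*(-69 + 2*Z)*1/(2*Z) = -(-69 + 2*Z)/Z)
(4883 + 10038) + (o(77)/23341 - 21855*(-1/(52*(-45 + m(6))))) = (4883 + 10038) + ((-2 + 69/77)/23341 - 21855*(-1/(52*(-45 + (-4 + 6))))) = 14921 + ((-2 + 69*(1/77))*(1/23341) - 21855*(-1/(52*(-45 + 2)))) = 14921 + ((-2 + 69/77)*(1/23341) - 21855/((-52*(-43)))) = 14921 + (-85/77*1/23341 - 21855/2236) = 14921 + (-5/105721 - 21855*1/2236) = 14921 + (-5/105721 - 21855/2236) = 14921 - 2310543635/236392156 = 3524896816041/236392156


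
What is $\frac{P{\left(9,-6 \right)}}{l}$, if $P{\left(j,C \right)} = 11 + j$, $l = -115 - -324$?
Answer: $\frac{20}{209} \approx 0.095694$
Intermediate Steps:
$l = 209$ ($l = -115 + 324 = 209$)
$\frac{P{\left(9,-6 \right)}}{l} = \frac{11 + 9}{209} = 20 \cdot \frac{1}{209} = \frac{20}{209}$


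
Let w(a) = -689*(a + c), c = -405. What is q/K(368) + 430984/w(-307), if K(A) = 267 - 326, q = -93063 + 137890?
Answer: -2745657960/3617939 ≈ -758.90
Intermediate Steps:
w(a) = 279045 - 689*a (w(a) = -689*(a - 405) = -689*(-405 + a) = 279045 - 689*a)
q = 44827
K(A) = -59
q/K(368) + 430984/w(-307) = 44827/(-59) + 430984/(279045 - 689*(-307)) = 44827*(-1/59) + 430984/(279045 + 211523) = -44827/59 + 430984/490568 = -44827/59 + 430984*(1/490568) = -44827/59 + 53873/61321 = -2745657960/3617939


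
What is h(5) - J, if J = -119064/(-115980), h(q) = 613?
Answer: 5914723/9665 ≈ 611.97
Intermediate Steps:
J = 9922/9665 (J = -119064*(-1/115980) = 9922/9665 ≈ 1.0266)
h(5) - J = 613 - 1*9922/9665 = 613 - 9922/9665 = 5914723/9665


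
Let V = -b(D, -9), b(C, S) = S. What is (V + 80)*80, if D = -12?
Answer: 7120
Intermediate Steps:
V = 9 (V = -1*(-9) = 9)
(V + 80)*80 = (9 + 80)*80 = 89*80 = 7120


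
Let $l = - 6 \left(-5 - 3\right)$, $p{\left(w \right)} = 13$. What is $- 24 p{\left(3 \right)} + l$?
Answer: $-264$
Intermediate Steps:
$l = 48$ ($l = \left(-6\right) \left(-8\right) = 48$)
$- 24 p{\left(3 \right)} + l = \left(-24\right) 13 + 48 = -312 + 48 = -264$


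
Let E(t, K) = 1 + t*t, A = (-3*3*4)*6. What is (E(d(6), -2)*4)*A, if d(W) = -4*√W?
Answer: -83808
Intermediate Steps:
A = -216 (A = -9*4*6 = -36*6 = -216)
E(t, K) = 1 + t²
(E(d(6), -2)*4)*A = ((1 + (-4*√6)²)*4)*(-216) = ((1 + 96)*4)*(-216) = (97*4)*(-216) = 388*(-216) = -83808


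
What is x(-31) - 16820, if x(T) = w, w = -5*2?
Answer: -16830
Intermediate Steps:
w = -10
x(T) = -10
x(-31) - 16820 = -10 - 16820 = -16830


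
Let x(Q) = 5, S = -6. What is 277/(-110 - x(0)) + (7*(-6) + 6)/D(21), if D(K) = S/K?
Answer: 14213/115 ≈ 123.59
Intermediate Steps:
D(K) = -6/K
277/(-110 - x(0)) + (7*(-6) + 6)/D(21) = 277/(-110 - 1*5) + (7*(-6) + 6)/((-6/21)) = 277/(-110 - 5) + (-42 + 6)/((-6*1/21)) = 277/(-115) - 36/(-2/7) = 277*(-1/115) - 36*(-7/2) = -277/115 + 126 = 14213/115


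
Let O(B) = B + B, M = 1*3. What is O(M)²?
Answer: 36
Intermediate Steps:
M = 3
O(B) = 2*B
O(M)² = (2*3)² = 6² = 36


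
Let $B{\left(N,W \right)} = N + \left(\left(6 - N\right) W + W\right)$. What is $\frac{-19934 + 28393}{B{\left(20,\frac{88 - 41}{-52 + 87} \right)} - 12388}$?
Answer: $- \frac{296065}{433491} \approx -0.68298$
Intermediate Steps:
$B{\left(N,W \right)} = N + W + W \left(6 - N\right)$ ($B{\left(N,W \right)} = N + \left(W \left(6 - N\right) + W\right) = N + \left(W + W \left(6 - N\right)\right) = N + W + W \left(6 - N\right)$)
$\frac{-19934 + 28393}{B{\left(20,\frac{88 - 41}{-52 + 87} \right)} - 12388} = \frac{-19934 + 28393}{\left(20 + 7 \frac{88 - 41}{-52 + 87} - 20 \frac{88 - 41}{-52 + 87}\right) - 12388} = \frac{8459}{\left(20 + 7 \cdot \frac{47}{35} - 20 \cdot \frac{47}{35}\right) - 12388} = \frac{8459}{\left(20 + \frac{47}{5} - \frac{188}{7}\right) - 12388} = \frac{8459}{\frac{89}{35} - 12388} = \frac{8459}{- \frac{433491}{35}} = 8459 \left(- \frac{35}{433491}\right) = - \frac{296065}{433491}$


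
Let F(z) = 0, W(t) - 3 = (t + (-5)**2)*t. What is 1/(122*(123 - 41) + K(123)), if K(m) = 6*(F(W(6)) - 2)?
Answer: 1/9992 ≈ 0.00010008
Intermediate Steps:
W(t) = 3 + t*(25 + t) (W(t) = 3 + (t + (-5)**2)*t = 3 + (t + 25)*t = 3 + (25 + t)*t = 3 + t*(25 + t))
K(m) = -12 (K(m) = 6*(0 - 2) = 6*(-2) = -12)
1/(122*(123 - 41) + K(123)) = 1/(122*(123 - 41) - 12) = 1/(122*82 - 12) = 1/(10004 - 12) = 1/9992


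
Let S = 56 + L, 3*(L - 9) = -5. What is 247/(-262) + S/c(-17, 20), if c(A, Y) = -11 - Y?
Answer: -72751/24366 ≈ -2.9858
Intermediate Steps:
L = 22/3 (L = 9 + (⅓)*(-5) = 9 - 5/3 = 22/3 ≈ 7.3333)
S = 190/3 (S = 56 + 22/3 = 190/3 ≈ 63.333)
247/(-262) + S/c(-17, 20) = 247/(-262) + 190/(3*(-11 - 1*20)) = 247*(-1/262) + 190/(3*(-11 - 20)) = -247/262 + (190/3)/(-31) = -247/262 + (190/3)*(-1/31) = -247/262 - 190/93 = -72751/24366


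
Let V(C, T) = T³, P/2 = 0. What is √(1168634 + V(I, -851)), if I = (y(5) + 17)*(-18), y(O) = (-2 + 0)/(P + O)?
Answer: I*√615126417 ≈ 24802.0*I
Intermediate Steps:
P = 0 (P = 2*0 = 0)
y(O) = -2/O (y(O) = (-2 + 0)/(0 + O) = -2/O)
I = -1494/5 (I = (-2/5 + 17)*(-18) = (-2*⅕ + 17)*(-18) = (-⅖ + 17)*(-18) = (83/5)*(-18) = -1494/5 ≈ -298.80)
√(1168634 + V(I, -851)) = √(1168634 + (-851)³) = √(1168634 - 616295051) = √(-615126417) = I*√615126417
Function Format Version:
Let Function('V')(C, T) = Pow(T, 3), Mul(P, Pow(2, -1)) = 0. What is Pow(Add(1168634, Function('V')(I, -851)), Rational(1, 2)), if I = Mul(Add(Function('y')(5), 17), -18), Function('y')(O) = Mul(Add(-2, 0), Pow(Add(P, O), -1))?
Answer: Mul(I, Pow(615126417, Rational(1, 2))) ≈ Mul(24802., I)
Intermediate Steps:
P = 0 (P = Mul(2, 0) = 0)
Function('y')(O) = Mul(-2, Pow(O, -1)) (Function('y')(O) = Mul(Add(-2, 0), Pow(Add(0, O), -1)) = Mul(-2, Pow(O, -1)))
I = Rational(-1494, 5) (I = Mul(Add(Mul(-2, Pow(5, -1)), 17), -18) = Mul(Add(Mul(-2, Rational(1, 5)), 17), -18) = Mul(Add(Rational(-2, 5), 17), -18) = Mul(Rational(83, 5), -18) = Rational(-1494, 5) ≈ -298.80)
Pow(Add(1168634, Function('V')(I, -851)), Rational(1, 2)) = Pow(Add(1168634, Pow(-851, 3)), Rational(1, 2)) = Pow(Add(1168634, -616295051), Rational(1, 2)) = Pow(-615126417, Rational(1, 2)) = Mul(I, Pow(615126417, Rational(1, 2)))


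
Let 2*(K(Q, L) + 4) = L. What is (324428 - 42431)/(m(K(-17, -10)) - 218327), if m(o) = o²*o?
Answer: -281997/219056 ≈ -1.2873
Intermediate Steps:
K(Q, L) = -4 + L/2
m(o) = o³
(324428 - 42431)/(m(K(-17, -10)) - 218327) = (324428 - 42431)/((-4 + (½)*(-10))³ - 218327) = 281997/((-4 - 5)³ - 218327) = 281997/((-9)³ - 218327) = 281997/(-729 - 218327) = 281997/(-219056) = 281997*(-1/219056) = -281997/219056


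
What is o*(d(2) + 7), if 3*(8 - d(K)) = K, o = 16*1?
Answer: 688/3 ≈ 229.33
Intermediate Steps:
o = 16
d(K) = 8 - K/3
o*(d(2) + 7) = 16*((8 - 1/3*2) + 7) = 16*((8 - 2/3) + 7) = 16*(22/3 + 7) = 16*(43/3) = 688/3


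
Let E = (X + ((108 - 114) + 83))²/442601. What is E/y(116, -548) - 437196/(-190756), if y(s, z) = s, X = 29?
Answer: 1403033512672/612108773581 ≈ 2.2921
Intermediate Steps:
E = 11236/442601 (E = (29 + ((108 - 114) + 83))²/442601 = (29 + (-6 + 83))²*(1/442601) = (29 + 77)²*(1/442601) = 106²*(1/442601) = 11236*(1/442601) = 11236/442601 ≈ 0.025386)
E/y(116, -548) - 437196/(-190756) = (11236/442601)/116 - 437196/(-190756) = (11236/442601)*(1/116) - 437196*(-1/190756) = 2809/12835429 + 109299/47689 = 1403033512672/612108773581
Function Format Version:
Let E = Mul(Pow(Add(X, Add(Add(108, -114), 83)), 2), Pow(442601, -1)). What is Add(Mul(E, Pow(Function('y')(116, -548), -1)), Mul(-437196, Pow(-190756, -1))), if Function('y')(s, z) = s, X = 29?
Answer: Rational(1403033512672, 612108773581) ≈ 2.2921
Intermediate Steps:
E = Rational(11236, 442601) (E = Mul(Pow(Add(29, Add(Add(108, -114), 83)), 2), Pow(442601, -1)) = Mul(Pow(Add(29, Add(-6, 83)), 2), Rational(1, 442601)) = Mul(Pow(Add(29, 77), 2), Rational(1, 442601)) = Mul(Pow(106, 2), Rational(1, 442601)) = Mul(11236, Rational(1, 442601)) = Rational(11236, 442601) ≈ 0.025386)
Add(Mul(E, Pow(Function('y')(116, -548), -1)), Mul(-437196, Pow(-190756, -1))) = Add(Mul(Rational(11236, 442601), Pow(116, -1)), Mul(-437196, Pow(-190756, -1))) = Add(Mul(Rational(11236, 442601), Rational(1, 116)), Mul(-437196, Rational(-1, 190756))) = Add(Rational(2809, 12835429), Rational(109299, 47689)) = Rational(1403033512672, 612108773581)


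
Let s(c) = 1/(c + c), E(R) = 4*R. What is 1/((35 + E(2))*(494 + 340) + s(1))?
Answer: 2/71725 ≈ 2.7884e-5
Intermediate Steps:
s(c) = 1/(2*c)
1/((35 + E(2))*(494 + 340) + s(1)) = 1/((35 + 4*2)*(494 + 340) + (½)/1) = 1/((35 + 8)*834 + (½)*1) = 1/(43*834 + ½) = 1/(35862 + ½) = 1/(71725/2) = 2/71725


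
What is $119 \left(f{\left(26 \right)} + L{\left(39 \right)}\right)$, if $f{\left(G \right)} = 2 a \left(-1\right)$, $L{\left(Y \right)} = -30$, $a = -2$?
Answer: $-3094$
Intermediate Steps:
$f{\left(G \right)} = 4$ ($f{\left(G \right)} = 2 \left(-2\right) \left(-1\right) = \left(-4\right) \left(-1\right) = 4$)
$119 \left(f{\left(26 \right)} + L{\left(39 \right)}\right) = 119 \left(4 - 30\right) = 119 \left(-26\right) = -3094$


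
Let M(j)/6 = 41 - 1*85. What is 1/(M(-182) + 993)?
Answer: 1/729 ≈ 0.0013717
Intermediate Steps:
M(j) = -264 (M(j) = 6*(41 - 1*85) = 6*(41 - 85) = 6*(-44) = -264)
1/(M(-182) + 993) = 1/(-264 + 993) = 1/729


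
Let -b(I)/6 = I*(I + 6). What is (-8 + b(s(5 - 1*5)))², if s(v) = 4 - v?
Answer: 61504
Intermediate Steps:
b(I) = -6*I*(6 + I) (b(I) = -6*I*(I + 6) = -6*I*(6 + I))
(-8 + b(s(5 - 1*5)))² = (-8 - 6*(4 - (5 - 1*5))*(6 + (4 - (5 - 1*5))))² = (-8 - 6*(4 - (5 - 5))*(6 + (4 - (5 - 5))))² = (-8 - 6*(4 - 1*0)*(6 + (4 - 1*0)))² = (-8 - 6*(4 + 0)*(6 + (4 + 0)))² = (-8 - 6*4*(6 + 4))² = (-8 - 6*4*10)² = (-8 - 240)² = (-248)² = 61504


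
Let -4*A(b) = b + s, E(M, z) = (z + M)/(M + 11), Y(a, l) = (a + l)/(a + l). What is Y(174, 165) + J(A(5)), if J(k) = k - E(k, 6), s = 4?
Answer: -47/28 ≈ -1.6786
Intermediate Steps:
Y(a, l) = 1
E(M, z) = (M + z)/(11 + M)
A(b) = -1 - b/4 (A(b) = -(b + 4)/4 = -(4 + b)/4 = -1 - b/4)
J(k) = k - (6 + k)/(11 + k) (J(k) = k - (k + 6)/(11 + k) = k - (6 + k)/(11 + k))
Y(174, 165) + J(A(5)) = 1 + (-6 - (-1 - 1/4*5) + (-1 - 1/4*5)*(11 + (-1 - 1/4*5)))/(11 + (-1 - 1/4*5)) = 1 + (-6 - (-1 - 5/4) + (-1 - 5/4)*(11 + (-1 - 5/4)))/(11 + (-1 - 5/4)) = 1 + (-6 - 1*(-9/4) - 9*(11 - 9/4)/4)/(11 - 9/4) = 1 + (-6 + 9/4 - 9/4*35/4)/(35/4) = 1 + 4*(-6 + 9/4 - 315/16)/35 = 1 + (4/35)*(-375/16) = 1 - 75/28 = -47/28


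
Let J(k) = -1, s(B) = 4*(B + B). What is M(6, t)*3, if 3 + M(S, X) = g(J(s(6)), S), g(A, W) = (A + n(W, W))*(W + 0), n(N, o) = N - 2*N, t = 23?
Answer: -135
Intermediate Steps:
s(B) = 8*B (s(B) = 4*(2*B) = 8*B)
n(N, o) = -N
g(A, W) = W*(A - W) (g(A, W) = (A - W)*(W + 0) = (A - W)*W = W*(A - W))
M(S, X) = -3 + S*(-1 - S)
M(6, t)*3 = (-3 - 1*6*(1 + 6))*3 = (-3 - 1*6*7)*3 = (-3 - 42)*3 = -45*3 = -135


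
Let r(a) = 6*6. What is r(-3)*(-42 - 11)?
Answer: -1908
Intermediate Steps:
r(a) = 36
r(-3)*(-42 - 11) = 36*(-42 - 11) = 36*(-53) = -1908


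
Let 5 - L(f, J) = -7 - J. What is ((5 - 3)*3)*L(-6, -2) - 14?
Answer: 46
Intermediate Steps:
L(f, J) = 12 + J (L(f, J) = 5 - (-7 - J) = 5 + (7 + J) = 12 + J)
((5 - 3)*3)*L(-6, -2) - 14 = ((5 - 3)*3)*(12 - 2) - 14 = (2*3)*10 - 14 = 6*10 - 14 = 60 - 14 = 46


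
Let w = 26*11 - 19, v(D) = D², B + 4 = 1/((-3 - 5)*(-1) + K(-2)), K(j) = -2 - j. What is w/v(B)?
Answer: 17088/961 ≈ 17.781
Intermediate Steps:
B = -31/8 (B = -4 + 1/((-3 - 5)*(-1) + (-2 - 1*(-2))) = -4 + 1/(-8*(-1) + (-2 + 2)) = -4 + 1/(8 + 0) = -4 + 1/8 = -4 + ⅛ = -31/8 ≈ -3.8750)
w = 267 (w = 286 - 19 = 267)
w/v(B) = 267/((-31/8)²) = 267/(961/64) = 267*(64/961) = 17088/961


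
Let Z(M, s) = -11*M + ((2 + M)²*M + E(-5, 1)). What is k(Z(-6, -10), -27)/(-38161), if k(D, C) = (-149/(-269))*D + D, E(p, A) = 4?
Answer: 10868/10265309 ≈ 0.0010587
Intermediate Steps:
Z(M, s) = 4 - 11*M + M*(2 + M)² (Z(M, s) = -11*M + ((2 + M)²*M + 4) = -11*M + (M*(2 + M)² + 4) = -11*M + (4 + M*(2 + M)²) = 4 - 11*M + M*(2 + M)²)
k(D, C) = 418*D/269 (k(D, C) = (-149*(-1/269))*D + D = 149*D/269 + D = 418*D/269)
k(Z(-6, -10), -27)/(-38161) = (418*(4 - 11*(-6) - 6*(2 - 6)²)/269)/(-38161) = (418*(4 + 66 - 6*(-4)²)/269)*(-1/38161) = (418*(4 + 66 - 6*16)/269)*(-1/38161) = (418*(4 + 66 - 96)/269)*(-1/38161) = ((418/269)*(-26))*(-1/38161) = -10868/269*(-1/38161) = 10868/10265309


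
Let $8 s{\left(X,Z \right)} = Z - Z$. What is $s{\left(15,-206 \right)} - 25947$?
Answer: $-25947$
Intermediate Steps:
$s{\left(X,Z \right)} = 0$ ($s{\left(X,Z \right)} = \frac{Z - Z}{8} = \frac{1}{8} \cdot 0 = 0$)
$s{\left(15,-206 \right)} - 25947 = 0 - 25947 = -25947$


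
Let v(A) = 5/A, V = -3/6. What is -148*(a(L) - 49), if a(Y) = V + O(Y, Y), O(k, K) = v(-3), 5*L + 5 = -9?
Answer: 22718/3 ≈ 7572.7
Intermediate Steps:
L = -14/5 (L = -1 + (⅕)*(-9) = -1 - 9/5 = -14/5 ≈ -2.8000)
V = -½ (V = -3*⅙ = -½ ≈ -0.50000)
O(k, K) = -5/3 (O(k, K) = 5/(-3) = 5*(-⅓) = -5/3)
a(Y) = -13/6 (a(Y) = -½ - 5/3 = -13/6)
-148*(a(L) - 49) = -148*(-13/6 - 49) = -148*(-307/6) = 22718/3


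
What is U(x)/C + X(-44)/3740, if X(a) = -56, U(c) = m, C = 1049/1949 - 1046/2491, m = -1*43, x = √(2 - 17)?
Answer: -39040333653/107413735 ≈ -363.46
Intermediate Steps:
x = I*√15 (x = √(-15) = I*√15 ≈ 3.873*I)
m = -43
C = 574405/4854959 (C = 1049*(1/1949) - 1046*1/2491 = 1049/1949 - 1046/2491 = 574405/4854959 ≈ 0.11831)
U(c) = -43
U(x)/C + X(-44)/3740 = -43/574405/4854959 - 56/3740 = -43*4854959/574405 - 56*1/3740 = -208763237/574405 - 14/935 = -39040333653/107413735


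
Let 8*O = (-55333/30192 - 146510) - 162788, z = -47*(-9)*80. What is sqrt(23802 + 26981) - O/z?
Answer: 9338380549/8173578240 + sqrt(50783) ≈ 226.49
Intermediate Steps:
z = 33840 (z = 423*80 = 33840)
O = -9338380549/241536 (O = ((-55333/30192 - 146510) - 162788)/8 = (-4423485253/30192 - 162788)/8 = (1/8)*(-9338380549/30192) = -9338380549/241536 ≈ -38663.)
sqrt(23802 + 26981) - O/z = sqrt(23802 + 26981) - (-9338380549)/(241536*33840) = sqrt(50783) - (-9338380549)/(241536*33840) = sqrt(50783) - 1*(-9338380549/8173578240) = sqrt(50783) + 9338380549/8173578240 = 9338380549/8173578240 + sqrt(50783)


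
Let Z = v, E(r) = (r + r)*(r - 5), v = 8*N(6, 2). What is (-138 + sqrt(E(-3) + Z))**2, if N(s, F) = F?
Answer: 16900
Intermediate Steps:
v = 16 (v = 8*2 = 16)
E(r) = 2*r*(-5 + r) (E(r) = (2*r)*(-5 + r) = 2*r*(-5 + r))
Z = 16
(-138 + sqrt(E(-3) + Z))**2 = (-138 + sqrt(2*(-3)*(-5 - 3) + 16))**2 = (-138 + sqrt(2*(-3)*(-8) + 16))**2 = (-138 + sqrt(48 + 16))**2 = (-138 + sqrt(64))**2 = (-138 + 8)**2 = (-130)**2 = 16900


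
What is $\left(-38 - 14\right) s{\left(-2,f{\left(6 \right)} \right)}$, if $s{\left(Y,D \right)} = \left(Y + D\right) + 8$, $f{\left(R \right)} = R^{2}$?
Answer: $-2184$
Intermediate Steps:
$s{\left(Y,D \right)} = 8 + D + Y$ ($s{\left(Y,D \right)} = \left(D + Y\right) + 8 = 8 + D + Y$)
$\left(-38 - 14\right) s{\left(-2,f{\left(6 \right)} \right)} = \left(-38 - 14\right) \left(8 + 6^{2} - 2\right) = - 52 \left(8 + 36 - 2\right) = \left(-52\right) 42 = -2184$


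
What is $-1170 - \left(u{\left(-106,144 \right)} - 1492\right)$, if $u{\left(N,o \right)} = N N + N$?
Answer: $-10808$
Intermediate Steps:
$u{\left(N,o \right)} = N + N^{2}$ ($u{\left(N,o \right)} = N^{2} + N = N + N^{2}$)
$-1170 - \left(u{\left(-106,144 \right)} - 1492\right) = -1170 - \left(- 106 \left(1 - 106\right) - 1492\right) = -1170 - \left(\left(-106\right) \left(-105\right) - 1492\right) = -1170 - \left(11130 - 1492\right) = -1170 - 9638 = -10808$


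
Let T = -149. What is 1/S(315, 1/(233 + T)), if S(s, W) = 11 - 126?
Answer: -1/115 ≈ -0.0086956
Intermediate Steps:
S(s, W) = -115
1/S(315, 1/(233 + T)) = 1/(-115) = -1/115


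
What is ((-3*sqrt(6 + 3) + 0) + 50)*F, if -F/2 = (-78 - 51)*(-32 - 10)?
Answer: -444276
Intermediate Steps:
F = -10836 (F = -2*(-78 - 51)*(-32 - 10) = -(-258)*(-42) = -2*5418 = -10836)
((-3*sqrt(6 + 3) + 0) + 50)*F = ((-3*sqrt(6 + 3) + 0) + 50)*(-10836) = ((-3*sqrt(9) + 0) + 50)*(-10836) = ((-3*3 + 0) + 50)*(-10836) = ((-9 + 0) + 50)*(-10836) = (-9 + 50)*(-10836) = 41*(-10836) = -444276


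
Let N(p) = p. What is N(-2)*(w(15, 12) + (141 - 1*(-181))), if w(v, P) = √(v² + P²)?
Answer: -644 - 6*√41 ≈ -682.42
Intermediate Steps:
w(v, P) = √(P² + v²)
N(-2)*(w(15, 12) + (141 - 1*(-181))) = -2*(√(12² + 15²) + (141 - 1*(-181))) = -2*(√(144 + 225) + (141 + 181)) = -2*(√369 + 322) = -2*(3*√41 + 322) = -2*(322 + 3*√41) = -644 - 6*√41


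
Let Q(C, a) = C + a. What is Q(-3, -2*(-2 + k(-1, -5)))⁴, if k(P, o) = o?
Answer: 14641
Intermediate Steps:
Q(-3, -2*(-2 + k(-1, -5)))⁴ = (-3 - 2*(-2 - 5))⁴ = (-3 - 2*(-7))⁴ = (-3 + 14)⁴ = 11⁴ = 14641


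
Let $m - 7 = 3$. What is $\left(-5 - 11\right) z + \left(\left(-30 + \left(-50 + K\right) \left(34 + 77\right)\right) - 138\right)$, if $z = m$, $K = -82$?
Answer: $-14980$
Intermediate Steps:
$m = 10$ ($m = 7 + 3 = 10$)
$z = 10$
$\left(-5 - 11\right) z + \left(\left(-30 + \left(-50 + K\right) \left(34 + 77\right)\right) - 138\right) = \left(-5 - 11\right) 10 + \left(\left(-30 + \left(-50 - 82\right) \left(34 + 77\right)\right) - 138\right) = \left(-16\right) 10 - 14820 = -160 - 14820 = -14980$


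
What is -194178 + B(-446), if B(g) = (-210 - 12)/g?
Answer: -43301583/223 ≈ -1.9418e+5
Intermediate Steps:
B(g) = -222/g
-194178 + B(-446) = -194178 - 222/(-446) = -194178 - 222*(-1/446) = -194178 + 111/223 = -43301583/223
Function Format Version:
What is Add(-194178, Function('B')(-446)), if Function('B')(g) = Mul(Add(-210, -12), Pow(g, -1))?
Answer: Rational(-43301583, 223) ≈ -1.9418e+5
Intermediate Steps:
Function('B')(g) = Mul(-222, Pow(g, -1))
Add(-194178, Function('B')(-446)) = Add(-194178, Mul(-222, Pow(-446, -1))) = Add(-194178, Mul(-222, Rational(-1, 446))) = Add(-194178, Rational(111, 223)) = Rational(-43301583, 223)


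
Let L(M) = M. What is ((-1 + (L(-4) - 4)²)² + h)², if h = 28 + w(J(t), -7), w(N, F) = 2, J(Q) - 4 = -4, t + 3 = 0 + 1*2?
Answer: 15992001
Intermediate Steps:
t = -1 (t = -3 + (0 + 1*2) = -3 + (0 + 2) = -3 + 2 = -1)
J(Q) = 0 (J(Q) = 4 - 4 = 0)
h = 30 (h = 28 + 2 = 30)
((-1 + (L(-4) - 4)²)² + h)² = ((-1 + (-4 - 4)²)² + 30)² = ((-1 + (-8)²)² + 30)² = ((-1 + 64)² + 30)² = (63² + 30)² = (3969 + 30)² = 3999² = 15992001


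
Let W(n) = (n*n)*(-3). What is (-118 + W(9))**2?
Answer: 130321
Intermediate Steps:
W(n) = -3*n**2 (W(n) = n**2*(-3) = -3*n**2)
(-118 + W(9))**2 = (-118 - 3*9**2)**2 = (-118 - 3*81)**2 = (-118 - 243)**2 = (-361)**2 = 130321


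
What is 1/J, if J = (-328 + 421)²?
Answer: 1/8649 ≈ 0.00011562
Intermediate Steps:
J = 8649 (J = 93² = 8649)
1/J = 1/8649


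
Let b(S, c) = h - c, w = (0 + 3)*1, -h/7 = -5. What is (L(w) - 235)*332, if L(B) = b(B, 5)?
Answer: -68060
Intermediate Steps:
h = 35 (h = -7*(-5) = 35)
w = 3 (w = 3*1 = 3)
b(S, c) = 35 - c
L(B) = 30 (L(B) = 35 - 1*5 = 35 - 5 = 30)
(L(w) - 235)*332 = (30 - 235)*332 = -205*332 = -68060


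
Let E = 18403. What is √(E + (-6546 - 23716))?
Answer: I*√11859 ≈ 108.9*I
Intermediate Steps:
√(E + (-6546 - 23716)) = √(18403 + (-6546 - 23716)) = √(18403 - 30262) = √(-11859) = I*√11859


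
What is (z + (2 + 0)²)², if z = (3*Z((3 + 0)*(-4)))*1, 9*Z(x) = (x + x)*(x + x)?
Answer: 38416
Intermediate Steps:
Z(x) = 4*x²/9 (Z(x) = ((x + x)*(x + x))/9 = ((2*x)*(2*x))/9 = (4*x²)/9 = 4*x²/9)
z = 192 (z = (3*(4*((3 + 0)*(-4))²/9))*1 = (3*(4*(3*(-4))²/9))*1 = (3*((4/9)*(-12)²))*1 = (3*((4/9)*144))*1 = (3*64)*1 = 192*1 = 192)
(z + (2 + 0)²)² = (192 + (2 + 0)²)² = (192 + 2²)² = (192 + 4)² = 196² = 38416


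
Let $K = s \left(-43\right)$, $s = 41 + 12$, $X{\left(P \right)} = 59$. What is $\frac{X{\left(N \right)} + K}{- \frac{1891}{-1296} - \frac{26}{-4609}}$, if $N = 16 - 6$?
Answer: $- \frac{2652129216}{1749863} \approx -1515.6$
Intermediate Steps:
$N = 10$
$s = 53$
$K = -2279$ ($K = 53 \left(-43\right) = -2279$)
$\frac{X{\left(N \right)} + K}{- \frac{1891}{-1296} - \frac{26}{-4609}} = \frac{59 - 2279}{- \frac{1891}{-1296} - \frac{26}{-4609}} = - \frac{2220}{\left(-1891\right) \left(- \frac{1}{1296}\right) - - \frac{26}{4609}} = - \frac{2220}{\frac{1891}{1296} + \frac{26}{4609}} = - \frac{2220}{\frac{8749315}{5973264}} = \left(-2220\right) \frac{5973264}{8749315} = - \frac{2652129216}{1749863}$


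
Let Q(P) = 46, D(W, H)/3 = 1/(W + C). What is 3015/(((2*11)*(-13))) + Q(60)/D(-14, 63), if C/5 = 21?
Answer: 1188151/858 ≈ 1384.8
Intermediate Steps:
C = 105 (C = 5*21 = 105)
D(W, H) = 3/(105 + W) (D(W, H) = 3/(W + 105) = 3/(105 + W))
3015/(((2*11)*(-13))) + Q(60)/D(-14, 63) = 3015/(((2*11)*(-13))) + 46/((3/(105 - 14))) = 3015/((22*(-13))) + 46/((3/91)) = 3015/(-286) + 46/((3*(1/91))) = 3015*(-1/286) + 46/(3/91) = -3015/286 + 46*(91/3) = -3015/286 + 4186/3 = 1188151/858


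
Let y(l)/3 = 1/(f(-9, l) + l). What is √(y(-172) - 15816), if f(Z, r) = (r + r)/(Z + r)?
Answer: 3*I*√416444945783/15394 ≈ 125.76*I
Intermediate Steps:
f(Z, r) = 2*r/(Z + r) (f(Z, r) = (2*r)/(Z + r) = 2*r/(Z + r))
y(l) = 3/(l + 2*l/(-9 + l)) (y(l) = 3/(2*l/(-9 + l) + l) = 3/(l + 2*l/(-9 + l)))
√(y(-172) - 15816) = √(3*(-9 - 172)/(-172*(-7 - 172)) - 15816) = √(3*(-1/172)*(-181)/(-179) - 15816) = √(3*(-1/172)*(-1/179)*(-181) - 15816) = √(-543/30788 - 15816) = √(-486943551/30788) = 3*I*√416444945783/15394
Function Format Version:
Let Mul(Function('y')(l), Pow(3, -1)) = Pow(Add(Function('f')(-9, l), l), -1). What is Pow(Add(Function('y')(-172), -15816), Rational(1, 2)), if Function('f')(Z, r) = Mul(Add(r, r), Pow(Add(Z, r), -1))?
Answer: Mul(Rational(3, 15394), I, Pow(416444945783, Rational(1, 2))) ≈ Mul(125.76, I)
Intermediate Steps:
Function('f')(Z, r) = Mul(2, r, Pow(Add(Z, r), -1)) (Function('f')(Z, r) = Mul(Mul(2, r), Pow(Add(Z, r), -1)) = Mul(2, r, Pow(Add(Z, r), -1)))
Function('y')(l) = Mul(3, Pow(Add(l, Mul(2, l, Pow(Add(-9, l), -1))), -1)) (Function('y')(l) = Mul(3, Pow(Add(Mul(2, l, Pow(Add(-9, l), -1)), l), -1)) = Mul(3, Pow(Add(l, Mul(2, l, Pow(Add(-9, l), -1))), -1)))
Pow(Add(Function('y')(-172), -15816), Rational(1, 2)) = Pow(Add(Mul(3, Pow(-172, -1), Pow(Add(-7, -172), -1), Add(-9, -172)), -15816), Rational(1, 2)) = Pow(Add(Mul(3, Rational(-1, 172), Pow(-179, -1), -181), -15816), Rational(1, 2)) = Pow(Add(Mul(3, Rational(-1, 172), Rational(-1, 179), -181), -15816), Rational(1, 2)) = Pow(Add(Rational(-543, 30788), -15816), Rational(1, 2)) = Pow(Rational(-486943551, 30788), Rational(1, 2)) = Mul(Rational(3, 15394), I, Pow(416444945783, Rational(1, 2)))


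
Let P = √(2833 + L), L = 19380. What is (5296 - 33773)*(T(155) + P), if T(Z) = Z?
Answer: -4413935 - 28477*√22213 ≈ -8.6582e+6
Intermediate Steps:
P = √22213 (P = √(2833 + 19380) = √22213 ≈ 149.04)
(5296 - 33773)*(T(155) + P) = (5296 - 33773)*(155 + √22213) = -28477*(155 + √22213) = -4413935 - 28477*√22213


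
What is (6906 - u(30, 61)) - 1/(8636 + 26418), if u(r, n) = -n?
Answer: 244221217/35054 ≈ 6967.0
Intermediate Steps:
(6906 - u(30, 61)) - 1/(8636 + 26418) = (6906 - (-1)*61) - 1/(8636 + 26418) = (6906 - 1*(-61)) - 1/35054 = (6906 + 61) - 1*1/35054 = 6967 - 1/35054 = 244221217/35054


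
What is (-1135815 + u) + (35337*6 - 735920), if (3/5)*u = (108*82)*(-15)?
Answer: -1881113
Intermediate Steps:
u = -221400 (u = 5*((108*82)*(-15))/3 = 5*(8856*(-15))/3 = (5/3)*(-132840) = -221400)
(-1135815 + u) + (35337*6 - 735920) = (-1135815 - 221400) + (35337*6 - 735920) = -1357215 + (212022 - 735920) = -1357215 - 523898 = -1881113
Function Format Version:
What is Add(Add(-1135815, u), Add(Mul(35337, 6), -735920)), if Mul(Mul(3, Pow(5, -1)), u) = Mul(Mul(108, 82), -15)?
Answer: -1881113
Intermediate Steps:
u = -221400 (u = Mul(Rational(5, 3), Mul(Mul(108, 82), -15)) = Mul(Rational(5, 3), Mul(8856, -15)) = Mul(Rational(5, 3), -132840) = -221400)
Add(Add(-1135815, u), Add(Mul(35337, 6), -735920)) = Add(Add(-1135815, -221400), Add(Mul(35337, 6), -735920)) = Add(-1357215, Add(212022, -735920)) = Add(-1357215, -523898) = -1881113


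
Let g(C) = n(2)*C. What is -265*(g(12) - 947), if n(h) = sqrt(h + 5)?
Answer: 250955 - 3180*sqrt(7) ≈ 2.4254e+5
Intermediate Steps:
n(h) = sqrt(5 + h)
g(C) = C*sqrt(7) (g(C) = sqrt(5 + 2)*C = sqrt(7)*C = C*sqrt(7))
-265*(g(12) - 947) = -265*(12*sqrt(7) - 947) = -265*(-947 + 12*sqrt(7)) = 250955 - 3180*sqrt(7)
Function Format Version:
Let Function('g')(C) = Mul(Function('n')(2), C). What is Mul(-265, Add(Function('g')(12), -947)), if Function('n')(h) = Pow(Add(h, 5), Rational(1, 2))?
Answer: Add(250955, Mul(-3180, Pow(7, Rational(1, 2)))) ≈ 2.4254e+5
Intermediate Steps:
Function('n')(h) = Pow(Add(5, h), Rational(1, 2))
Function('g')(C) = Mul(C, Pow(7, Rational(1, 2))) (Function('g')(C) = Mul(Pow(Add(5, 2), Rational(1, 2)), C) = Mul(Pow(7, Rational(1, 2)), C) = Mul(C, Pow(7, Rational(1, 2))))
Mul(-265, Add(Function('g')(12), -947)) = Mul(-265, Add(Mul(12, Pow(7, Rational(1, 2))), -947)) = Mul(-265, Add(-947, Mul(12, Pow(7, Rational(1, 2))))) = Add(250955, Mul(-3180, Pow(7, Rational(1, 2))))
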